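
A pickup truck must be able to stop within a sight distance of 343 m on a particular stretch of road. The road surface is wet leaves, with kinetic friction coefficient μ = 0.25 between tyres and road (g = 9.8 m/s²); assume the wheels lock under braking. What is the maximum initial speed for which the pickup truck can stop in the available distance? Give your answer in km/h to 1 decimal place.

Maximum speed ≈ 147.6 km/h

a = μg = 0.25 × 9.8 = 2.450 m/s².
v²/(2a) = d ⇒ v = √(2 × 2.450 × 343) = √1680.70 = 40.9963 m/s.
40.9963 m/s × 3.6 = 147.587 km/h.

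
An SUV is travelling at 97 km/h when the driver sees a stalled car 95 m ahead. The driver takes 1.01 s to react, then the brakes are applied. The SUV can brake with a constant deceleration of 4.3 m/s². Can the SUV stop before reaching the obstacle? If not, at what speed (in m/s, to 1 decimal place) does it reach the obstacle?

No — it strikes the obstacle at 12.0 m/s

97 km/h ÷ 3.6 = 26.9444 m/s.
Reaction distance = 26.9444 × 1.01 = 27.214 m.
Braking distance needed to stop: v²/(2a) = 726.001 / 8.600 = 84.419 m, so total needed = 27.214 + 84.419 = 111.633 m > 95 m — it cannot stop.
Distance remaining when braking begins: 95 − 27.214 = 67.786 m.
v² = v₀² − 2a·d = 726.001 − 2 × 4.300 × 67.786 = 143.041 m²/s².
v = √143.041 = 11.960 m/s.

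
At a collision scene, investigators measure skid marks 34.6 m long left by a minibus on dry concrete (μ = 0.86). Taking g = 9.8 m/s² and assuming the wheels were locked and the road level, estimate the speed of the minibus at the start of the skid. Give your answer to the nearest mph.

Deceleration a = μg = 0.86 × 9.8 = 8.428 m/s².
v = √(2a·d) = √(2 × 8.428 × 34.6) = √583.218 = 24.1499 m/s.
= 24.1499 ÷ 0.44704 = 54.022 mph.

Initial speed ≈ 54 mph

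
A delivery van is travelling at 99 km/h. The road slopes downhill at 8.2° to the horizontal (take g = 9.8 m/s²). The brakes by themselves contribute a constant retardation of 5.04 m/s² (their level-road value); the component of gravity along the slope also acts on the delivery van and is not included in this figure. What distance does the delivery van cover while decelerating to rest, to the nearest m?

Braking distance ≈ 104 m

99 km/h ÷ 3.6 = 27.5000 m/s.
Gravity along the downhill slope reduces the braking deceleration: a_eff = 5.040 − 9.8·sin 8.2° = 5.040 − 1.398 = 3.642 m/s².
Braking distance = v²/(2a) = 27.5000² / (2 × 3.642) = 756.250 / 7.284 = 103.823 m.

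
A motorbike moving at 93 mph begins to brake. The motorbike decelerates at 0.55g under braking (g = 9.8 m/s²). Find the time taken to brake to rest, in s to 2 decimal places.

Braking time ≈ 7.71 s

93 mph × 0.44704 = 41.5747 m/s.
a = 0.55 × 9.8 = 5.390 m/s².
Braking time = v/a = 41.5747 / 5.390 = 7.713 s.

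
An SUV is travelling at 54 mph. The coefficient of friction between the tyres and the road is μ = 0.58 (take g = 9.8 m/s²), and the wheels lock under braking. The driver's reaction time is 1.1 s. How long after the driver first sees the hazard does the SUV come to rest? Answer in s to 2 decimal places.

54 mph × 0.44704 = 24.1402 m/s.
a = μg = 0.58 × 9.8 = 5.684 m/s².
Braking time = v/a = 24.1402 / 5.684 = 4.247 s.
Total = 1.1 + 4.247 = 5.347 s.

Total time ≈ 5.35 s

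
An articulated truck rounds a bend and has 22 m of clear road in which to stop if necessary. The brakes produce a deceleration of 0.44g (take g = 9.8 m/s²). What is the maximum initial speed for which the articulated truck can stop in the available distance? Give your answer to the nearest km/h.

Maximum speed ≈ 50 km/h

a = 0.44 × 9.8 = 4.312 m/s².
v²/(2a) = d ⇒ v = √(2 × 4.312 × 22) = √189.73 = 13.7743 m/s.
13.7743 m/s × 3.6 = 49.587 km/h.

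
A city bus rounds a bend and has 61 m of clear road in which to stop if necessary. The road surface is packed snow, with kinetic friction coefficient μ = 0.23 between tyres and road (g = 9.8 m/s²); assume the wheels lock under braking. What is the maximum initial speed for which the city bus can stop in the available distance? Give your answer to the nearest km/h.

a = μg = 0.23 × 9.8 = 2.254 m/s².
v²/(2a) = d ⇒ v = √(2 × 2.254 × 61) = √274.99 = 16.5828 m/s.
16.5828 m/s × 3.6 = 59.698 km/h.

Maximum speed ≈ 60 km/h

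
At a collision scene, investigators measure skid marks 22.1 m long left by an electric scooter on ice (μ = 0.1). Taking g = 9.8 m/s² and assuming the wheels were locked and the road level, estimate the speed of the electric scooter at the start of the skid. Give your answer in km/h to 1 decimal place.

Initial speed ≈ 23.7 km/h

Deceleration a = μg = 0.1 × 9.8 = 0.980 m/s².
v = √(2a·d) = √(2 × 0.980 × 22.1) = √43.316 = 6.5815 m/s.
= 6.5815 × 3.6 = 23.693 km/h.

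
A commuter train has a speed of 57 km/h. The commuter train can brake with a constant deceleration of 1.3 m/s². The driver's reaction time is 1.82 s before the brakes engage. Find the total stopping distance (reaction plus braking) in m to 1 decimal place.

Total stopping distance ≈ 125.2 m

57 km/h ÷ 3.6 = 15.8333 m/s.
Reaction distance = v·t_r = 15.8333 × 1.82 = 28.817 m.
Braking distance = v²/(2a) = 15.8333² / (2 × 1.300) = 250.693 / 2.600 = 96.420 m.
Total = 28.817 + 96.420 = 125.237 m.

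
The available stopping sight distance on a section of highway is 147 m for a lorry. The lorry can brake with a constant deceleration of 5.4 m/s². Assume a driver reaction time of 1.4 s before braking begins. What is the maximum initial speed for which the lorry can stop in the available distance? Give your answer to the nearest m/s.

Maximum speed ≈ 33 m/s

Stopping distance: v·t_r + v²/(2a) = 147 with t_r = 1.4 s and a = 5.400 m/s².
So v² + 15.120 v − 1587.60 = 0.
Positive root: v = −a·t_r + √((a·t_r)² + 2a·d) = −7.560 + √(57.154 + 1587.60) = 32.9956 m/s.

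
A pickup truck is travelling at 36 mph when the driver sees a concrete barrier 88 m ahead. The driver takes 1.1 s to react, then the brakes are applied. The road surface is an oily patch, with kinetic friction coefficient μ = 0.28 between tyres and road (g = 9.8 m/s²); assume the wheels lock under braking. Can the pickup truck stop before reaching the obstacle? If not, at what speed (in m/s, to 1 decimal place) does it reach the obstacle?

36 mph × 0.44704 = 16.0934 m/s.
a = μg = 0.28 × 9.8 = 2.744 m/s².
Reaction distance = 16.0934 × 1.1 = 17.703 m.
Braking distance = v²/(2a) = 258.998 / 5.488 = 47.194 m.
Total stopping distance = 17.703 + 47.194 = 64.897 m, vs 88 m available — it stops with 88 − 64.897 = 23.103 m to spare.

Yes — it stops about 23.1 m short of the obstacle, so it never reaches it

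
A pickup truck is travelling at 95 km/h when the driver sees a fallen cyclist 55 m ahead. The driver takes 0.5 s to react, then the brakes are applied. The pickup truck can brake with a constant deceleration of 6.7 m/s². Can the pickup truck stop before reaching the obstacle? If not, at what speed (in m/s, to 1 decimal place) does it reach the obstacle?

No — it strikes the obstacle at 11.7 m/s

95 km/h ÷ 3.6 = 26.3889 m/s.
Reaction distance = 26.3889 × 0.5 = 13.194 m.
Braking distance needed to stop: v²/(2a) = 696.374 / 13.400 = 51.968 m, so total needed = 13.194 + 51.968 = 65.162 m > 55 m — it cannot stop.
Distance remaining when braking begins: 55 − 13.194 = 41.806 m.
v² = v₀² − 2a·d = 696.374 − 2 × 6.700 × 41.806 = 136.174 m²/s².
v = √136.174 = 11.669 m/s.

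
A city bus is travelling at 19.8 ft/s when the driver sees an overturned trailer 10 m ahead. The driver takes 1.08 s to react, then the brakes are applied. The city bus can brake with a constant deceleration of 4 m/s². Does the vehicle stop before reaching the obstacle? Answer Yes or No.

19.8 ft/s × 0.3048 = 6.0350 m/s.
Reaction distance = 6.0350 × 1.08 = 6.518 m.
Braking distance = v²/(2a) = 36.421 / 8.000 = 4.553 m.
Total stopping distance = 6.518 + 4.553 = 11.071 m, vs 10 m available — it cannot stop in time and overshoots by 11.071 − 10 = 1.071 m.

No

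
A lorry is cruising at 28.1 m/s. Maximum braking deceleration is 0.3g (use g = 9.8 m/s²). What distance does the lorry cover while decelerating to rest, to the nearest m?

a = 0.3 × 9.8 = 2.940 m/s².
Braking distance = v²/(2a) = 28.1000² / (2 × 2.940) = 789.610 / 5.880 = 134.287 m.

Braking distance ≈ 134 m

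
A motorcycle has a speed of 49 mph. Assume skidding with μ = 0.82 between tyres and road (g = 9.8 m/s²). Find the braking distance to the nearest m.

Braking distance ≈ 30 m

49 mph × 0.44704 = 21.9050 m/s.
a = μg = 0.82 × 9.8 = 8.036 m/s².
Braking distance = v²/(2a) = 21.9050² / (2 × 8.036) = 479.829 / 16.072 = 29.855 m.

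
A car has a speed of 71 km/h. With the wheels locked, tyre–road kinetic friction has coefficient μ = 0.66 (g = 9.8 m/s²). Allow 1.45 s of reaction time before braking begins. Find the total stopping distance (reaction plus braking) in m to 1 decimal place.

71 km/h ÷ 3.6 = 19.7222 m/s.
a = μg = 0.66 × 9.8 = 6.468 m/s².
Reaction distance = v·t_r = 19.7222 × 1.45 = 28.597 m.
Braking distance = v²/(2a) = 19.7222² / (2 × 6.468) = 388.965 / 12.936 = 30.068 m.
Total = 28.597 + 30.068 = 58.665 m.

Total stopping distance ≈ 58.7 m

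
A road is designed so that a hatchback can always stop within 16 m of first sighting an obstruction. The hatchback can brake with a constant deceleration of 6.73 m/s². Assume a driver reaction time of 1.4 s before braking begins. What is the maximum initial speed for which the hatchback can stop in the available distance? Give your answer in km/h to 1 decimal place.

Stopping distance: v·t_r + v²/(2a) = 16 with t_r = 1.4 s and a = 6.730 m/s².
So v² + 18.844 v − 215.36 = 0.
Positive root: v = −a·t_r + √((a·t_r)² + 2a·d) = −9.422 + √(88.774 + 215.36) = 8.0174 m/s.
8.0174 m/s × 3.6 = 28.863 km/h.

Maximum speed ≈ 28.9 km/h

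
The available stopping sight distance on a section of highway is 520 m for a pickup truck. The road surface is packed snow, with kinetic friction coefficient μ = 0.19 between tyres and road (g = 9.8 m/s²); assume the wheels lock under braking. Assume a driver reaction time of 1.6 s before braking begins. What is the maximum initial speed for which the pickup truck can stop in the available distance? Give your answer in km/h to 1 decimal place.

Maximum speed ≈ 148.1 km/h

a = μg = 0.19 × 9.8 = 1.862 m/s².
Stopping distance: v·t_r + v²/(2a) = 520 with t_r = 1.6 s and a = 1.862 m/s².
So v² + 5.958 v − 1936.48 = 0.
Positive root: v = −a·t_r + √((a·t_r)² + 2a·d) = −2.979 + √(8.874 + 1936.48) = 41.1272 m/s.
41.1272 m/s × 3.6 = 148.058 km/h.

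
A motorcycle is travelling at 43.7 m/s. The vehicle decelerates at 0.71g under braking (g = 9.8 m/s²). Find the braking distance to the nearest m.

Braking distance ≈ 137 m

a = 0.71 × 9.8 = 6.958 m/s².
Braking distance = v²/(2a) = 43.7000² / (2 × 6.958) = 1909.690 / 13.916 = 137.230 m.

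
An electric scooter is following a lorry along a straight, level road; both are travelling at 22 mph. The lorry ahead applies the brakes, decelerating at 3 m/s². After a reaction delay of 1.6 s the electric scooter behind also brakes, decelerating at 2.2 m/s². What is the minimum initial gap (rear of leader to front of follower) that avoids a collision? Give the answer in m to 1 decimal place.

Minimum gap ≈ 21.6 m

22 mph × 0.44704 = 9.8349 m/s.
Leader travels v²/(2a_L) = 96.725 / 6.000 = 16.121 m before stopping.
Follower covers v·t_r = 9.8349 × 1.6 = 15.736 m while reacting, then v²/(2a_F) = 96.725 / 4.400 = 21.983 m while braking, for a total of 15.736 + 21.983 = 37.719 m.
Since a_F ≤ a_L and the follower starts braking later, the follower is never slower than the leader, so the closest approach is when both have stopped.
Minimum gap = 37.719 − 16.121 = 21.598 m.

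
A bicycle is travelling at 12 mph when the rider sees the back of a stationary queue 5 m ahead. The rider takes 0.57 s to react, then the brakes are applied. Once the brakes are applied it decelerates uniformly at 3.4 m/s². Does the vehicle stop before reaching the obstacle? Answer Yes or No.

12 mph × 0.44704 = 5.3645 m/s.
Reaction distance = 5.3645 × 0.57 = 3.058 m.
Braking distance = v²/(2a) = 28.778 / 6.800 = 4.232 m.
Total stopping distance = 3.058 + 4.232 = 7.290 m, vs 5 m available — it cannot stop in time and overshoots by 7.290 − 5 = 2.290 m.

No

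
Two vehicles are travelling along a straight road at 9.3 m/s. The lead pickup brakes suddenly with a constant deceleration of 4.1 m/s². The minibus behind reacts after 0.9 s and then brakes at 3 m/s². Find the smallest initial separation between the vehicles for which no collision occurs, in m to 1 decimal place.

Minimum gap ≈ 12.2 m

Leader travels v²/(2a_L) = 86.490 / 8.200 = 10.548 m before stopping.
Follower covers v·t_r = 9.3000 × 0.9 = 8.370 m while reacting, then v²/(2a_F) = 86.490 / 6.000 = 14.415 m while braking, for a total of 8.370 + 14.415 = 22.785 m.
Since a_F ≤ a_L and the follower starts braking later, the follower is never slower than the leader, so the closest approach is when both have stopped.
Minimum gap = 22.785 − 10.548 = 12.237 m.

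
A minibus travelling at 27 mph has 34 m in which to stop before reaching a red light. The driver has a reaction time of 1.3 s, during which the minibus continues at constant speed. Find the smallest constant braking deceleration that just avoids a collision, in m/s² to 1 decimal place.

27 mph × 0.44704 = 12.0701 m/s.
Distance covered during reaction = 12.0701 × 1.3 = 15.691 m.
Distance available for braking: 34 − 15.691 = 18.309 m.
v² = 2a·d ⇒ a = v²/(2d) = 12.0701² / (2 × 18.309) = 145.687 / 36.618 = 3.9786 m/s².

Required deceleration ≈ 4.0 m/s²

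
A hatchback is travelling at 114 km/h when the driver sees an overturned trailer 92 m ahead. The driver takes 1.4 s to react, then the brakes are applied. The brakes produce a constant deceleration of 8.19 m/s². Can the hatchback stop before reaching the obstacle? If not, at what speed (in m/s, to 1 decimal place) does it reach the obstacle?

114 km/h ÷ 3.6 = 31.6667 m/s.
Reaction distance = 31.6667 × 1.4 = 44.333 m.
Braking distance needed to stop: v²/(2a) = 1002.780 / 16.380 = 61.220 m, so total needed = 44.333 + 61.220 = 105.553 m > 92 m — it cannot stop.
Distance remaining when braking begins: 92 − 44.333 = 47.667 m.
v² = v₀² − 2a·d = 1002.780 − 2 × 8.190 × 47.667 = 221.995 m²/s².
v = √221.995 = 14.899 m/s.

No — it strikes the obstacle at 14.9 m/s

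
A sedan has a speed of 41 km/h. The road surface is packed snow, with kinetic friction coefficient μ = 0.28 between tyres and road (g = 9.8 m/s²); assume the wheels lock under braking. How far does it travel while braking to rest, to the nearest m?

41 km/h ÷ 3.6 = 11.3889 m/s.
a = μg = 0.28 × 9.8 = 2.744 m/s².
Braking distance = v²/(2a) = 11.3889² / (2 × 2.744) = 129.707 / 5.488 = 23.635 m.

Braking distance ≈ 24 m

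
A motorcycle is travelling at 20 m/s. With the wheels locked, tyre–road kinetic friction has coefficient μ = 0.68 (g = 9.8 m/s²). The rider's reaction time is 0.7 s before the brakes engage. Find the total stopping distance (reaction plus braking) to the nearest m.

a = μg = 0.68 × 9.8 = 6.664 m/s².
Reaction distance = v·t_r = 20.0000 × 0.7 = 14.000 m.
Braking distance = v²/(2a) = 20.0000² / (2 × 6.664) = 400.000 / 13.328 = 30.012 m.
Total = 14.000 + 30.012 = 44.012 m.

Total stopping distance ≈ 44 m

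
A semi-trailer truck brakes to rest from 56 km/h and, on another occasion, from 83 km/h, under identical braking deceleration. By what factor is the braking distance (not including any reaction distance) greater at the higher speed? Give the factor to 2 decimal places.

Braking distance d = v²/(2a), so with a fixed, d ∝ v².
Factor = (83/56)² = 1.4821² = 2.1966.

Factor ≈ 2.20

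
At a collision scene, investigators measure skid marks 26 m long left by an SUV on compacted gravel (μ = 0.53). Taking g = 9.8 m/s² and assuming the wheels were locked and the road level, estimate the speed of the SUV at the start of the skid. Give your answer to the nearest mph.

Deceleration a = μg = 0.53 × 9.8 = 5.194 m/s².
v = √(2a·d) = √(2 × 5.194 × 26) = √270.088 = 16.4344 m/s.
= 16.4344 ÷ 0.44704 = 36.763 mph.

Initial speed ≈ 37 mph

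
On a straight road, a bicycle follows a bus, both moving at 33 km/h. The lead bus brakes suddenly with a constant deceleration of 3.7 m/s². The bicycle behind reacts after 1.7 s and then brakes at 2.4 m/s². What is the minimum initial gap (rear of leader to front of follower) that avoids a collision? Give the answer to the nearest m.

33 km/h ÷ 3.6 = 9.1667 m/s.
Leader travels v²/(2a_L) = 84.028 / 7.400 = 11.355 m before stopping.
Follower covers v·t_r = 9.1667 × 1.7 = 15.583 m while reacting, then v²/(2a_F) = 84.028 / 4.800 = 17.506 m while braking, for a total of 15.583 + 17.506 = 33.089 m.
Since a_F ≤ a_L and the follower starts braking later, the follower is never slower than the leader, so the closest approach is when both have stopped.
Minimum gap = 33.089 − 11.355 = 21.734 m.

Minimum gap ≈ 22 m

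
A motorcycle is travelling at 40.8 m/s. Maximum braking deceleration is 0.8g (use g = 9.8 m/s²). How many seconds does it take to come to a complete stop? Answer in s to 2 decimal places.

a = 0.8 × 9.8 = 7.840 m/s².
Braking time = v/a = 40.8000 / 7.840 = 5.204 s.

Braking time ≈ 5.20 s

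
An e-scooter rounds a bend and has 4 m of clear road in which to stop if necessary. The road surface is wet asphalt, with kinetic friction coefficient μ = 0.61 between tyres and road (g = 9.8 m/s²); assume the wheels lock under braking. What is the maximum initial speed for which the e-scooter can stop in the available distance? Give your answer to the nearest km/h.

Maximum speed ≈ 25 km/h

a = μg = 0.61 × 9.8 = 5.978 m/s².
v²/(2a) = d ⇒ v = √(2 × 5.978 × 4) = √47.82 = 6.9152 m/s.
6.9152 m/s × 3.6 = 24.895 km/h.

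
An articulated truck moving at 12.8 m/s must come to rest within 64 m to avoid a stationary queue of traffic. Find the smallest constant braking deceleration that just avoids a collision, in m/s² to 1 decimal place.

v² = 2a·d ⇒ a = v²/(2d) = 12.8000² / (2 × 64.000) = 163.840 / 128.000 = 1.2800 m/s².

Required deceleration ≈ 1.3 m/s²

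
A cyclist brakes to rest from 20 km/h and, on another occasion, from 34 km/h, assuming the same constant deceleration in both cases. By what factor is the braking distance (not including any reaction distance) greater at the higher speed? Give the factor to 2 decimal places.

Factor ≈ 2.89

Braking distance d = v²/(2a), so with a fixed, d ∝ v².
Factor = (34/20)² = 1.7000² = 2.8900.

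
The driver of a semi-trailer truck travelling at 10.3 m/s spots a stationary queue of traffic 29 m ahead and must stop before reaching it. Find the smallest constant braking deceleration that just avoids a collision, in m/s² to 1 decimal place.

Required deceleration ≈ 1.8 m/s²

v² = 2a·d ⇒ a = v²/(2d) = 10.3000² / (2 × 29.000) = 106.090 / 58.000 = 1.8291 m/s².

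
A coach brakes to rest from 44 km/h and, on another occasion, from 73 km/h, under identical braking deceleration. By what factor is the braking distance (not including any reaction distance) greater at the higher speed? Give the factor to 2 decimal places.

Braking distance d = v²/(2a), so with a fixed, d ∝ v².
Factor = (73/44)² = 1.6591² = 2.7526.

Factor ≈ 2.75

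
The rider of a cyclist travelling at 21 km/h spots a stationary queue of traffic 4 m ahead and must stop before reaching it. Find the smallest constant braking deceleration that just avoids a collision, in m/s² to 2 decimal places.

21 km/h ÷ 3.6 = 5.8333 m/s.
v² = 2a·d ⇒ a = v²/(2d) = 5.8333² / (2 × 4.000) = 34.027 / 8.000 = 4.2534 m/s².

Required deceleration ≈ 4.25 m/s²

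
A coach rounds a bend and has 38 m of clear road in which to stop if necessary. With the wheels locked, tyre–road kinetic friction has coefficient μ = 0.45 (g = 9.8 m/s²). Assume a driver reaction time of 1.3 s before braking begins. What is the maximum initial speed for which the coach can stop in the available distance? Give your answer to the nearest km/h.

Maximum speed ≈ 48 km/h

a = μg = 0.45 × 9.8 = 4.410 m/s².
Stopping distance: v·t_r + v²/(2a) = 38 with t_r = 1.3 s and a = 4.410 m/s².
So v² + 11.466 v − 335.16 = 0.
Positive root: v = −a·t_r + √((a·t_r)² + 2a·d) = −5.733 + √(32.867 + 335.16) = 13.4510 m/s.
13.4510 m/s × 3.6 = 48.424 km/h.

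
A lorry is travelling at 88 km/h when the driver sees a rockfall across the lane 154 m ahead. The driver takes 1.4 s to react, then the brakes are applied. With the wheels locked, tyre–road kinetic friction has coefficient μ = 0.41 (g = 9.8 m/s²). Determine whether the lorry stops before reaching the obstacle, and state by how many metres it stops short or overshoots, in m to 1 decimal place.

88 km/h ÷ 3.6 = 24.4444 m/s.
a = μg = 0.41 × 9.8 = 4.018 m/s².
Reaction distance = 24.4444 × 1.4 = 34.222 m.
Braking distance = v²/(2a) = 597.529 / 8.036 = 74.357 m.
Total stopping distance = 34.222 + 74.357 = 108.579 m, vs 154 m available — it stops with 154 − 108.579 = 45.421 m to spare.

Yes — it stops 45.4 m short of the obstacle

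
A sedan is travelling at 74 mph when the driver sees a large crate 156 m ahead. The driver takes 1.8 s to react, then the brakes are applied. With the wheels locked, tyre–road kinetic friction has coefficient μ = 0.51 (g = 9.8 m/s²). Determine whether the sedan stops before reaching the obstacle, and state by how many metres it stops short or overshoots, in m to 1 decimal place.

No — it overshoots by 13.0 m

74 mph × 0.44704 = 33.0810 m/s.
a = μg = 0.51 × 9.8 = 4.998 m/s².
Reaction distance = 33.0810 × 1.8 = 59.546 m.
Braking distance = v²/(2a) = 1094.353 / 9.996 = 109.479 m.
Total stopping distance = 59.546 + 109.479 = 169.025 m, vs 156 m available — it cannot stop in time and overshoots by 169.025 − 156 = 13.025 m.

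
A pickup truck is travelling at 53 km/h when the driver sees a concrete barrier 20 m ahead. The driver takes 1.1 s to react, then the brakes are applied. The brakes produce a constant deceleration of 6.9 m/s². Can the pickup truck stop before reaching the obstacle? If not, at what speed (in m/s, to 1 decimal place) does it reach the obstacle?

No — it strikes the obstacle at 12.8 m/s

53 km/h ÷ 3.6 = 14.7222 m/s.
Reaction distance = 14.7222 × 1.1 = 16.194 m.
Braking distance needed to stop: v²/(2a) = 216.743 / 13.800 = 15.706 m, so total needed = 16.194 + 15.706 = 31.900 m > 20 m — it cannot stop.
Distance remaining when braking begins: 20 − 16.194 = 3.806 m.
v² = v₀² − 2a·d = 216.743 − 2 × 6.900 × 3.806 = 164.220 m²/s².
v = √164.220 = 12.815 m/s.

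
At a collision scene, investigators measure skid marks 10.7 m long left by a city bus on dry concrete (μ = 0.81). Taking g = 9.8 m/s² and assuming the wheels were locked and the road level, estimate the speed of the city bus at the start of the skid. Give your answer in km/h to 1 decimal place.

Deceleration a = μg = 0.81 × 9.8 = 7.938 m/s².
v = √(2a·d) = √(2 × 7.938 × 10.7) = √169.873 = 13.0335 m/s.
= 13.0335 × 3.6 = 46.921 km/h.

Initial speed ≈ 46.9 km/h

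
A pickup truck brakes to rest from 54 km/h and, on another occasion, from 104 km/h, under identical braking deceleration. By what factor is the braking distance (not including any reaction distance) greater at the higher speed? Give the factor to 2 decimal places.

Braking distance d = v²/(2a), so with a fixed, d ∝ v².
Factor = (104/54)² = 1.9259² = 3.7091.

Factor ≈ 3.71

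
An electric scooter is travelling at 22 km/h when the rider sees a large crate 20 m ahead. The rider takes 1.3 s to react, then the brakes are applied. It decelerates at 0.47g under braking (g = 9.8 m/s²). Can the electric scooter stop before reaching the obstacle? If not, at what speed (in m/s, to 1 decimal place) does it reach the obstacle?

Yes — it stops about 8.0 m short of the obstacle, so it never reaches it

22 km/h ÷ 3.6 = 6.1111 m/s.
a = 0.47 × 9.8 = 4.606 m/s².
Reaction distance = 6.1111 × 1.3 = 7.944 m.
Braking distance = v²/(2a) = 37.346 / 9.212 = 4.054 m.
Total stopping distance = 7.944 + 4.054 = 11.998 m, vs 20 m available — it stops with 20 − 11.998 = 8.002 m to spare.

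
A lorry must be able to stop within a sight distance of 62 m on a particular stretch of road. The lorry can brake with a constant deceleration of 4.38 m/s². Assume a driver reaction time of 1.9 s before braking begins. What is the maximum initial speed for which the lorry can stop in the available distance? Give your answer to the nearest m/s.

Maximum speed ≈ 16 m/s

Stopping distance: v·t_r + v²/(2a) = 62 with t_r = 1.9 s and a = 4.380 m/s².
So v² + 16.644 v − 543.12 = 0.
Positive root: v = −a·t_r + √((a·t_r)² + 2a·d) = −8.322 + √(69.256 + 543.12) = 16.4242 m/s.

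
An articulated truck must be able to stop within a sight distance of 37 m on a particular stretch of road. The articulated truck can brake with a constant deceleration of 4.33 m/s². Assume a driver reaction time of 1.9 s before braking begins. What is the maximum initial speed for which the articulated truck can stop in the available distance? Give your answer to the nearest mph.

Stopping distance: v·t_r + v²/(2a) = 37 with t_r = 1.9 s and a = 4.330 m/s².
So v² + 16.454 v − 320.42 = 0.
Positive root: v = −a·t_r + √((a·t_r)² + 2a·d) = −8.227 + √(67.684 + 320.42) = 11.4734 m/s.
11.4734 m/s ÷ 0.44704 = 25.665 mph.

Maximum speed ≈ 26 mph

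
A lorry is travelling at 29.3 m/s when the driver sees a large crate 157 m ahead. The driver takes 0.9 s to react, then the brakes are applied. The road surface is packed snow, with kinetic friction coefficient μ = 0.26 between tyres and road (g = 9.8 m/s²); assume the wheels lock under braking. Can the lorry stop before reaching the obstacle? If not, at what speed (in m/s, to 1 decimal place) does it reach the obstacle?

No — it strikes the obstacle at 13.9 m/s

a = μg = 0.26 × 9.8 = 2.548 m/s².
Reaction distance = 29.3000 × 0.9 = 26.370 m.
Braking distance needed to stop: v²/(2a) = 858.490 / 5.096 = 168.464 m, so total needed = 26.370 + 168.464 = 194.834 m > 157 m — it cannot stop.
Distance remaining when braking begins: 157 − 26.370 = 130.630 m.
v² = v₀² − 2a·d = 858.490 − 2 × 2.548 × 130.630 = 192.800 m²/s².
v = √192.800 = 13.885 m/s.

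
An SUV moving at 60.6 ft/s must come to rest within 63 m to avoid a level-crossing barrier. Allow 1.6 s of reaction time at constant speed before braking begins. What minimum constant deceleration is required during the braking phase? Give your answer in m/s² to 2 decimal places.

Required deceleration ≈ 5.10 m/s²

60.6 ft/s × 0.3048 = 18.4709 m/s.
Distance covered during reaction = 18.4709 × 1.6 = 29.553 m.
Distance available for braking: 63 − 29.553 = 33.447 m.
v² = 2a·d ⇒ a = v²/(2d) = 18.4709² / (2 × 33.447) = 341.174 / 66.894 = 5.1002 m/s².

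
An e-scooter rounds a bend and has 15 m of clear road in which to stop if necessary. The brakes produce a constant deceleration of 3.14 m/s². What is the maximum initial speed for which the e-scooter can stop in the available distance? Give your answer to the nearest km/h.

Maximum speed ≈ 35 km/h

v²/(2a) = d ⇒ v = √(2 × 3.140 × 15) = √94.20 = 9.7057 m/s.
9.7057 m/s × 3.6 = 34.941 km/h.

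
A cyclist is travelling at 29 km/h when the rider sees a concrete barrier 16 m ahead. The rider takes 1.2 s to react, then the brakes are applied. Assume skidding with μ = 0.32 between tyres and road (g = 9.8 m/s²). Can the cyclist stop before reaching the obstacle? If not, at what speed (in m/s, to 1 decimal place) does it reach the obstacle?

No — it strikes the obstacle at 5.0 m/s

29 km/h ÷ 3.6 = 8.0556 m/s.
a = μg = 0.32 × 9.8 = 3.136 m/s².
Reaction distance = 8.0556 × 1.2 = 9.667 m.
Braking distance needed to stop: v²/(2a) = 64.893 / 6.272 = 10.346 m, so total needed = 9.667 + 10.346 = 20.013 m > 16 m — it cannot stop.
Distance remaining when braking begins: 16 − 9.667 = 6.333 m.
v² = v₀² − 2a·d = 64.893 − 2 × 3.136 × 6.333 = 25.172 m²/s².
v = √25.172 = 5.017 m/s.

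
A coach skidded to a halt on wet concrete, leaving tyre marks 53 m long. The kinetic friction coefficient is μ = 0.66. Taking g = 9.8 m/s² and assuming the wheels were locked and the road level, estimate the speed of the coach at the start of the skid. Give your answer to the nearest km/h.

Initial speed ≈ 94 km/h

Deceleration a = μg = 0.66 × 9.8 = 6.468 m/s².
v = √(2a·d) = √(2 × 6.468 × 53) = √685.608 = 26.1841 m/s.
= 26.1841 × 3.6 = 94.263 km/h.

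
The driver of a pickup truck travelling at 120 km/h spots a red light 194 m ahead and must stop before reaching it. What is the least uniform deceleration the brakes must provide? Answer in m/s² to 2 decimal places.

Required deceleration ≈ 2.86 m/s²

120 km/h ÷ 3.6 = 33.3333 m/s.
v² = 2a·d ⇒ a = v²/(2d) = 33.3333² / (2 × 194.000) = 1111.109 / 388.000 = 2.8637 m/s².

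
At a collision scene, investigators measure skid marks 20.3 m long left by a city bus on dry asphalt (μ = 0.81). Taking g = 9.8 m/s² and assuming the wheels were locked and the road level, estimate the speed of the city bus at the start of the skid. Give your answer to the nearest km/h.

Initial speed ≈ 65 km/h

Deceleration a = μg = 0.81 × 9.8 = 7.938 m/s².
v = √(2a·d) = √(2 × 7.938 × 20.3) = √322.283 = 17.9522 m/s.
= 17.9522 × 3.6 = 64.628 km/h.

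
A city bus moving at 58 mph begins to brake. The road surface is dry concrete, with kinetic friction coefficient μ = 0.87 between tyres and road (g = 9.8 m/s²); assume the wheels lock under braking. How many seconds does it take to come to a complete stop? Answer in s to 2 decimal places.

58 mph × 0.44704 = 25.9283 m/s.
a = μg = 0.87 × 9.8 = 8.526 m/s².
Braking time = v/a = 25.9283 / 8.526 = 3.041 s.

Braking time ≈ 3.04 s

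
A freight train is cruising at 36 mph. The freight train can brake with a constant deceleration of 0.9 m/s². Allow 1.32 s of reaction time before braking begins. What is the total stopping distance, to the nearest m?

Total stopping distance ≈ 165 m

36 mph × 0.44704 = 16.0934 m/s.
Reaction distance = v·t_r = 16.0934 × 1.32 = 21.243 m.
Braking distance = v²/(2a) = 16.0934² / (2 × 0.900) = 258.998 / 1.800 = 143.888 m.
Total = 21.243 + 143.888 = 165.131 m.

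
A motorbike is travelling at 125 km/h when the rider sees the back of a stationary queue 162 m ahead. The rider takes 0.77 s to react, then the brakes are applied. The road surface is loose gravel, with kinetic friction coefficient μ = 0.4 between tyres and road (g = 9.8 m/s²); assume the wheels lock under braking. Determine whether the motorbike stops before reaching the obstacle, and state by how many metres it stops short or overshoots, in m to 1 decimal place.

125 km/h ÷ 3.6 = 34.7222 m/s.
a = μg = 0.4 × 9.8 = 3.920 m/s².
Reaction distance = 34.7222 × 0.77 = 26.736 m.
Braking distance = v²/(2a) = 1205.631 / 7.840 = 153.779 m.
Total stopping distance = 26.736 + 153.779 = 180.515 m, vs 162 m available — it cannot stop in time and overshoots by 180.515 − 162 = 18.515 m.

No — it overshoots by 18.5 m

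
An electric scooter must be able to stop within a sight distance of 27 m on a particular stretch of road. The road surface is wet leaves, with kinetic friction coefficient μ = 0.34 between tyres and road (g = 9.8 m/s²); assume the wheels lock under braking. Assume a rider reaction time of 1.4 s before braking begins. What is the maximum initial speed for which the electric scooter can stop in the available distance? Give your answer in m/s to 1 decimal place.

Maximum speed ≈ 9.5 m/s

a = μg = 0.34 × 9.8 = 3.332 m/s².
Stopping distance: v·t_r + v²/(2a) = 27 with t_r = 1.4 s and a = 3.332 m/s².
So v² + 9.330 v − 179.93 = 0.
Positive root: v = −a·t_r + √((a·t_r)² + 2a·d) = −4.665 + √(21.762 + 179.93) = 9.5368 m/s.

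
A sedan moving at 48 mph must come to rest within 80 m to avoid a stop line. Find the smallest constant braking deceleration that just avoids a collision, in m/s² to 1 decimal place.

Required deceleration ≈ 2.9 m/s²

48 mph × 0.44704 = 21.4579 m/s.
v² = 2a·d ⇒ a = v²/(2d) = 21.4579² / (2 × 80.000) = 460.441 / 160.000 = 2.8778 m/s².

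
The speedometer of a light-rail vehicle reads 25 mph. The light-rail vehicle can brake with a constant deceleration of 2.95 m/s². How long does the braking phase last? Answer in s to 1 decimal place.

Braking time ≈ 3.8 s

25 mph × 0.44704 = 11.1760 m/s.
Braking time = v/a = 11.1760 / 2.950 = 3.788 s.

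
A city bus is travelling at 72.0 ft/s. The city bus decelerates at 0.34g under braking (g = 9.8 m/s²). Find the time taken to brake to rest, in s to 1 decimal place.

72 ft/s × 0.3048 = 21.9456 m/s.
a = 0.34 × 9.8 = 3.332 m/s².
Braking time = v/a = 21.9456 / 3.332 = 6.586 s.

Braking time ≈ 6.6 s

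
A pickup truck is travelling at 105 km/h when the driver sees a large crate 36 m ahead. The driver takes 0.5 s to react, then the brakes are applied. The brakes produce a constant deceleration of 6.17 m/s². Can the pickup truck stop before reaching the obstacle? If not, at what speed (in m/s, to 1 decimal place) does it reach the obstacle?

No — it strikes the obstacle at 24.2 m/s

105 km/h ÷ 3.6 = 29.1667 m/s.
Reaction distance = 29.1667 × 0.5 = 14.583 m.
Braking distance needed to stop: v²/(2a) = 850.696 / 12.340 = 68.938 m, so total needed = 14.583 + 68.938 = 83.521 m > 36 m — it cannot stop.
Distance remaining when braking begins: 36 − 14.583 = 21.417 m.
v² = v₀² − 2a·d = 850.696 − 2 × 6.170 × 21.417 = 586.410 m²/s².
v = √586.410 = 24.216 m/s.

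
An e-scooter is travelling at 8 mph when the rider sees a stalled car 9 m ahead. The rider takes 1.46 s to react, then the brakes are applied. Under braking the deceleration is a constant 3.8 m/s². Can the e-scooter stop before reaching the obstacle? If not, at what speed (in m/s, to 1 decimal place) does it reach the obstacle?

Yes — it stops about 2.1 m short of the obstacle, so it never reaches it

8 mph × 0.44704 = 3.5763 m/s.
Reaction distance = 3.5763 × 1.46 = 5.221 m.
Braking distance = v²/(2a) = 12.790 / 7.600 = 1.683 m.
Total stopping distance = 5.221 + 1.683 = 6.904 m, vs 9 m available — it stops with 9 − 6.904 = 2.096 m to spare.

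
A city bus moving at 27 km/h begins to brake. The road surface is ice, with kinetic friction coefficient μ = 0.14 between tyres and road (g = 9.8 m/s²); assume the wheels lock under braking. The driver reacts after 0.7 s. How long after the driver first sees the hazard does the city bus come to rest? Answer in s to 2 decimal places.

Total time ≈ 6.17 s

27 km/h ÷ 3.6 = 7.5000 m/s.
a = μg = 0.14 × 9.8 = 1.372 m/s².
Braking time = v/a = 7.5000 / 1.372 = 5.466 s.
Total = 0.7 + 5.466 = 6.166 s.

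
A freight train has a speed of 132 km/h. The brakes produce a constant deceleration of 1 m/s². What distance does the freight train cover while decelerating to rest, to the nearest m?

Braking distance ≈ 672 m

132 km/h ÷ 3.6 = 36.6667 m/s.
Braking distance = v²/(2a) = 36.6667² / (2 × 1.000) = 1344.447 / 2.000 = 672.223 m.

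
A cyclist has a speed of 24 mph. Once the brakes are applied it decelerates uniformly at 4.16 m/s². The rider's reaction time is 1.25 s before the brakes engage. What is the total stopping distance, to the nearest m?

24 mph × 0.44704 = 10.7290 m/s.
Reaction distance = v·t_r = 10.7290 × 1.25 = 13.411 m.
Braking distance = v²/(2a) = 10.7290² / (2 × 4.160) = 115.111 / 8.320 = 13.835 m.
Total = 13.411 + 13.835 = 27.246 m.

Total stopping distance ≈ 27 m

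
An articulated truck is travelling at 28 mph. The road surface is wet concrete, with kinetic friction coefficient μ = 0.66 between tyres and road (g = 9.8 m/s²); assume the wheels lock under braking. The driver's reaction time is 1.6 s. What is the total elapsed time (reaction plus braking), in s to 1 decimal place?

Total time ≈ 3.5 s

28 mph × 0.44704 = 12.5171 m/s.
a = μg = 0.66 × 9.8 = 6.468 m/s².
Braking time = v/a = 12.5171 / 6.468 = 1.935 s.
Total = 1.6 + 1.935 = 3.535 s.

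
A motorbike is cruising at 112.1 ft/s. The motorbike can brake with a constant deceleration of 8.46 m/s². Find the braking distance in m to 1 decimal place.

112.1 ft/s × 0.3048 = 34.1681 m/s.
Braking distance = v²/(2a) = 34.1681² / (2 × 8.460) = 1167.459 / 16.920 = 68.999 m.

Braking distance ≈ 69.0 m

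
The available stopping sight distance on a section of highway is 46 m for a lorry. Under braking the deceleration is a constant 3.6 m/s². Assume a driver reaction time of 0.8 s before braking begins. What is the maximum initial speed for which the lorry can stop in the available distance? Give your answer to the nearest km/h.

Stopping distance: v·t_r + v²/(2a) = 46 with t_r = 0.8 s and a = 3.600 m/s².
So v² + 5.760 v − 331.20 = 0.
Positive root: v = −a·t_r + √((a·t_r)² + 2a·d) = −2.880 + √(8.294 + 331.20) = 15.5454 m/s.
15.5454 m/s × 3.6 = 55.963 km/h.

Maximum speed ≈ 56 km/h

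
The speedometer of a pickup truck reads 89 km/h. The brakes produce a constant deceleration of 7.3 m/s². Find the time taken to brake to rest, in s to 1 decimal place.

Braking time ≈ 3.4 s

89 km/h ÷ 3.6 = 24.7222 m/s.
Braking time = v/a = 24.7222 / 7.300 = 3.387 s.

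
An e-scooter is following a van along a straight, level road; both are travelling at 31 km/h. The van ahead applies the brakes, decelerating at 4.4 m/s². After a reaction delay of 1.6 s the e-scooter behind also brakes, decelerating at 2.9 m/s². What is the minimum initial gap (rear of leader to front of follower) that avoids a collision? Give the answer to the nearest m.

31 km/h ÷ 3.6 = 8.6111 m/s.
Leader travels v²/(2a_L) = 74.151 / 8.800 = 8.426 m before stopping.
Follower covers v·t_r = 8.6111 × 1.6 = 13.778 m while reacting, then v²/(2a_F) = 74.151 / 5.800 = 12.785 m while braking, for a total of 13.778 + 12.785 = 26.563 m.
Since a_F ≤ a_L and the follower starts braking later, the follower is never slower than the leader, so the closest approach is when both have stopped.
Minimum gap = 26.563 − 8.426 = 18.137 m.

Minimum gap ≈ 18 m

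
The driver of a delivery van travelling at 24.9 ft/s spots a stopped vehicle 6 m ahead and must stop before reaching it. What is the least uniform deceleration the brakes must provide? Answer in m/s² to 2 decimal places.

Required deceleration ≈ 4.80 m/s²

24.9 ft/s × 0.3048 = 7.5895 m/s.
v² = 2a·d ⇒ a = v²/(2d) = 7.5895² / (2 × 6.000) = 57.601 / 12.000 = 4.8001 m/s².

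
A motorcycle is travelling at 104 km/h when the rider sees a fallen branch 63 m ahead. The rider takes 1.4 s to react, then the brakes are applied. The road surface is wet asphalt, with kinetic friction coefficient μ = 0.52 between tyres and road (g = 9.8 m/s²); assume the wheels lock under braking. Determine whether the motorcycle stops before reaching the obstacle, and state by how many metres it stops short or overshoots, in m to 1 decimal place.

104 km/h ÷ 3.6 = 28.8889 m/s.
a = μg = 0.52 × 9.8 = 5.096 m/s².
Reaction distance = 28.8889 × 1.4 = 40.444 m.
Braking distance = v²/(2a) = 834.569 / 10.192 = 81.885 m.
Total stopping distance = 40.444 + 81.885 = 122.329 m, vs 63 m available — it cannot stop in time and overshoots by 122.329 − 63 = 59.329 m.

No — it overshoots by 59.3 m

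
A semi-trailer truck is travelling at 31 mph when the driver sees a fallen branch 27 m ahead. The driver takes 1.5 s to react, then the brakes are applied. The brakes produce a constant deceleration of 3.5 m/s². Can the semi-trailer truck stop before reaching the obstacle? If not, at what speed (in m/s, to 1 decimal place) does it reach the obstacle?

No — it strikes the obstacle at 12.2 m/s

31 mph × 0.44704 = 13.8582 m/s.
Reaction distance = 13.8582 × 1.5 = 20.787 m.
Braking distance needed to stop: v²/(2a) = 192.050 / 7.000 = 27.436 m, so total needed = 20.787 + 27.436 = 48.223 m > 27 m — it cannot stop.
Distance remaining when braking begins: 27 − 20.787 = 6.213 m.
v² = v₀² − 2a·d = 192.050 − 2 × 3.500 × 6.213 = 148.559 m²/s².
v = √148.559 = 12.188 m/s.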